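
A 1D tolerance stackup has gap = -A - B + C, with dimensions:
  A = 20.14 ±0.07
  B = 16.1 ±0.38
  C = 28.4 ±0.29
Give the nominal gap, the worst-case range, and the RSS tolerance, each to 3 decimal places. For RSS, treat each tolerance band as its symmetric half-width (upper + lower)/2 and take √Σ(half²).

nominal=-7.840 wc=[-8.580,-7.100] rss=0.483

Stack each dimension's contribution:
  -A: nom -20.140 → Σnom=-20.140; wc +0.070/-0.070 → slack +0.070/-0.070; half-tol=0.070, Σhalf²=0.004900
  -B: nom -16.100 → Σnom=-36.240; wc +0.380/-0.380 → slack +0.450/-0.450; half-tol=0.380, Σhalf²=0.149300
  +C: nom +28.400 → Σnom=-7.840; wc +0.290/-0.290 → slack +0.740/-0.740; half-tol=0.290, Σhalf²=0.233400
Nominal = -7.840. Worst-case = [-7.840 - 0.740, -7.840 + 0.740] = [-8.580, -7.100]. RSS = √0.233400 = 0.483.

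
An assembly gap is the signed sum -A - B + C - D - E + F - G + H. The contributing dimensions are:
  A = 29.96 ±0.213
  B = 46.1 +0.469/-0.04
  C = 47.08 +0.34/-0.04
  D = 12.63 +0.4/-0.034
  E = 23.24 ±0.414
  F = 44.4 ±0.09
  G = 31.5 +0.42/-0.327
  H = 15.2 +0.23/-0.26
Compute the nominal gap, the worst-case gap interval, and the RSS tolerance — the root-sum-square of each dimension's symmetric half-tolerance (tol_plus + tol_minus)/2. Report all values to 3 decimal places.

nominal=-36.750 wc=[-39.056,-35.062] rss=0.757

Stack each dimension's contribution:
  -A: nom -29.960 → Σnom=-29.960; wc +0.213/-0.213 → slack +0.213/-0.213; half-tol=0.213, Σhalf²=0.045369
  -B: nom -46.100 → Σnom=-76.060; wc +0.040/-0.469 → slack +0.253/-0.682; half-tol=0.255, Σhalf²=0.110139
  +C: nom +47.080 → Σnom=-28.980; wc +0.340/-0.040 → slack +0.593/-0.722; half-tol=0.190, Σhalf²=0.146239
  -D: nom -12.630 → Σnom=-41.610; wc +0.034/-0.400 → slack +0.627/-1.122; half-tol=0.217, Σhalf²=0.193328
  -E: nom -23.240 → Σnom=-64.850; wc +0.414/-0.414 → slack +1.041/-1.536; half-tol=0.414, Σhalf²=0.364724
  +F: nom +44.400 → Σnom=-20.450; wc +0.090/-0.090 → slack +1.131/-1.626; half-tol=0.090, Σhalf²=0.372824
  -G: nom -31.500 → Σnom=-51.950; wc +0.327/-0.420 → slack +1.458/-2.046; half-tol=0.373, Σhalf²=0.512326
  +H: nom +15.200 → Σnom=-36.750; wc +0.230/-0.260 → slack +1.688/-2.306; half-tol=0.245, Σhalf²=0.572351
Nominal = -36.750. Worst-case = [-36.750 - 2.306, -36.750 + 1.688] = [-39.056, -35.062]. RSS = √0.572351 = 0.757.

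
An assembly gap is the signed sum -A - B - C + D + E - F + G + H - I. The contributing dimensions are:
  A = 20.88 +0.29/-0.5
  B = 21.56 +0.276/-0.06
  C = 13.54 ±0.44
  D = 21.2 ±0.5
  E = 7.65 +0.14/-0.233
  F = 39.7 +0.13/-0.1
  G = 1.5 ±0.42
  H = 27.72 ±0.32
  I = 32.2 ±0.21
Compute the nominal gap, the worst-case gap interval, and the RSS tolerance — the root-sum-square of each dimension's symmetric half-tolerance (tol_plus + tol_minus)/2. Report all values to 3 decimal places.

Stack each dimension's contribution:
  -A: nom -20.880 → Σnom=-20.880; wc +0.500/-0.290 → slack +0.500/-0.290; half-tol=0.395, Σhalf²=0.156025
  -B: nom -21.560 → Σnom=-42.440; wc +0.060/-0.276 → slack +0.560/-0.566; half-tol=0.168, Σhalf²=0.184249
  -C: nom -13.540 → Σnom=-55.980; wc +0.440/-0.440 → slack +1.000/-1.006; half-tol=0.440, Σhalf²=0.377849
  +D: nom +21.200 → Σnom=-34.780; wc +0.500/-0.500 → slack +1.500/-1.506; half-tol=0.500, Σhalf²=0.627849
  +E: nom +7.650 → Σnom=-27.130; wc +0.140/-0.233 → slack +1.640/-1.739; half-tol=0.186, Σhalf²=0.662631
  -F: nom -39.700 → Σnom=-66.830; wc +0.100/-0.130 → slack +1.740/-1.869; half-tol=0.115, Σhalf²=0.675856
  +G: nom +1.500 → Σnom=-65.330; wc +0.420/-0.420 → slack +2.160/-2.289; half-tol=0.420, Σhalf²=0.852256
  +H: nom +27.720 → Σnom=-37.610; wc +0.320/-0.320 → slack +2.480/-2.609; half-tol=0.320, Σhalf²=0.954656
  -I: nom -32.200 → Σnom=-69.810; wc +0.210/-0.210 → slack +2.690/-2.819; half-tol=0.210, Σhalf²=0.998756
Nominal = -69.810. Worst-case = [-69.810 - 2.819, -69.810 + 2.690] = [-72.629, -67.120]. RSS = √0.998756 = 0.999.

nominal=-69.810 wc=[-72.629,-67.120] rss=0.999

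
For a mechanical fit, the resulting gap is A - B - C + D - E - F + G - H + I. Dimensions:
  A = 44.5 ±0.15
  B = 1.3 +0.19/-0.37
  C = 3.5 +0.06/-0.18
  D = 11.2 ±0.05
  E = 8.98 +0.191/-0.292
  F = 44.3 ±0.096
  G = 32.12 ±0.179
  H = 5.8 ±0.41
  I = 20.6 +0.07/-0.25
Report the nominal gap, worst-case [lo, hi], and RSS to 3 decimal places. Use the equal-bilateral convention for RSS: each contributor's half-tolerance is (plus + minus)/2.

nominal=44.540 wc=[42.964,46.337] rss=0.641

Stack each dimension's contribution:
  +A: nom +44.500 → Σnom=44.500; wc +0.150/-0.150 → slack +0.150/-0.150; half-tol=0.150, Σhalf²=0.022500
  -B: nom -1.300 → Σnom=43.200; wc +0.370/-0.190 → slack +0.520/-0.340; half-tol=0.280, Σhalf²=0.100900
  -C: nom -3.500 → Σnom=39.700; wc +0.180/-0.060 → slack +0.700/-0.400; half-tol=0.120, Σhalf²=0.115300
  +D: nom +11.200 → Σnom=50.900; wc +0.050/-0.050 → slack +0.750/-0.450; half-tol=0.050, Σhalf²=0.117800
  -E: nom -8.980 → Σnom=41.920; wc +0.292/-0.191 → slack +1.042/-0.641; half-tol=0.241, Σhalf²=0.176122
  -F: nom -44.300 → Σnom=-2.380; wc +0.096/-0.096 → slack +1.138/-0.737; half-tol=0.096, Σhalf²=0.185338
  +G: nom +32.120 → Σnom=29.740; wc +0.179/-0.179 → slack +1.317/-0.916; half-tol=0.179, Σhalf²=0.217379
  -H: nom -5.800 → Σnom=23.940; wc +0.410/-0.410 → slack +1.727/-1.326; half-tol=0.410, Σhalf²=0.385479
  +I: nom +20.600 → Σnom=44.540; wc +0.070/-0.250 → slack +1.797/-1.576; half-tol=0.160, Σhalf²=0.411079
Nominal = 44.540. Worst-case = [44.540 - 1.576, 44.540 + 1.797] = [42.964, 46.337]. RSS = √0.411079 = 0.641.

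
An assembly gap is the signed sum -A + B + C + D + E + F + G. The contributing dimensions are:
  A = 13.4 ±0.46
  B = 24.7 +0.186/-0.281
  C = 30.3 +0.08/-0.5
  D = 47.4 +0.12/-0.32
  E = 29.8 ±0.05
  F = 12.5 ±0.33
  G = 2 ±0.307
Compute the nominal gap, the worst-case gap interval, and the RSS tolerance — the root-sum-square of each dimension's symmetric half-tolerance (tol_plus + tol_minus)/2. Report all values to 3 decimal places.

nominal=133.300 wc=[131.052,134.833] rss=0.777

Stack each dimension's contribution:
  -A: nom -13.400 → Σnom=-13.400; wc +0.460/-0.460 → slack +0.460/-0.460; half-tol=0.460, Σhalf²=0.211600
  +B: nom +24.700 → Σnom=11.300; wc +0.186/-0.281 → slack +0.646/-0.741; half-tol=0.234, Σhalf²=0.266122
  +C: nom +30.300 → Σnom=41.600; wc +0.080/-0.500 → slack +0.726/-1.241; half-tol=0.290, Σhalf²=0.350222
  +D: nom +47.400 → Σnom=89.000; wc +0.120/-0.320 → slack +0.846/-1.561; half-tol=0.220, Σhalf²=0.398622
  +E: nom +29.800 → Σnom=118.800; wc +0.050/-0.050 → slack +0.896/-1.611; half-tol=0.050, Σhalf²=0.401122
  +F: nom +12.500 → Σnom=131.300; wc +0.330/-0.330 → slack +1.226/-1.941; half-tol=0.330, Σhalf²=0.510022
  +G: nom +2.000 → Σnom=133.300; wc +0.307/-0.307 → slack +1.533/-2.248; half-tol=0.307, Σhalf²=0.604271
Nominal = 133.300. Worst-case = [133.300 - 2.248, 133.300 + 1.533] = [131.052, 134.833]. RSS = √0.604271 = 0.777.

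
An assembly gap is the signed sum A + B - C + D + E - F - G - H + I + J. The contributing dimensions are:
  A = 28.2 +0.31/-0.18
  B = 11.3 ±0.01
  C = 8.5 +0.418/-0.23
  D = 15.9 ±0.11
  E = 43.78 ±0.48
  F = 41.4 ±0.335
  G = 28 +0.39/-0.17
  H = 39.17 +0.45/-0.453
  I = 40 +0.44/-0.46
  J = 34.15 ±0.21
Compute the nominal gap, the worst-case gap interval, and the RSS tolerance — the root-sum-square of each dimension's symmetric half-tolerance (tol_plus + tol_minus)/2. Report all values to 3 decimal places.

Stack each dimension's contribution:
  +A: nom +28.200 → Σnom=28.200; wc +0.310/-0.180 → slack +0.310/-0.180; half-tol=0.245, Σhalf²=0.060025
  +B: nom +11.300 → Σnom=39.500; wc +0.010/-0.010 → slack +0.320/-0.190; half-tol=0.010, Σhalf²=0.060125
  -C: nom -8.500 → Σnom=31.000; wc +0.230/-0.418 → slack +0.550/-0.608; half-tol=0.324, Σhalf²=0.165101
  +D: nom +15.900 → Σnom=46.900; wc +0.110/-0.110 → slack +0.660/-0.718; half-tol=0.110, Σhalf²=0.177201
  +E: nom +43.780 → Σnom=90.680; wc +0.480/-0.480 → slack +1.140/-1.198; half-tol=0.480, Σhalf²=0.407601
  -F: nom -41.400 → Σnom=49.280; wc +0.335/-0.335 → slack +1.475/-1.533; half-tol=0.335, Σhalf²=0.519826
  -G: nom -28.000 → Σnom=21.280; wc +0.170/-0.390 → slack +1.645/-1.923; half-tol=0.280, Σhalf²=0.598226
  -H: nom -39.170 → Σnom=-17.890; wc +0.453/-0.450 → slack +2.098/-2.373; half-tol=0.452, Σhalf²=0.802078
  +I: nom +40.000 → Σnom=22.110; wc +0.440/-0.460 → slack +2.538/-2.833; half-tol=0.450, Σhalf²=1.004578
  +J: nom +34.150 → Σnom=56.260; wc +0.210/-0.210 → slack +2.748/-3.043; half-tol=0.210, Σhalf²=1.048678
Nominal = 56.260. Worst-case = [56.260 - 3.043, 56.260 + 2.748] = [53.217, 59.008]. RSS = √1.048678 = 1.024.

nominal=56.260 wc=[53.217,59.008] rss=1.024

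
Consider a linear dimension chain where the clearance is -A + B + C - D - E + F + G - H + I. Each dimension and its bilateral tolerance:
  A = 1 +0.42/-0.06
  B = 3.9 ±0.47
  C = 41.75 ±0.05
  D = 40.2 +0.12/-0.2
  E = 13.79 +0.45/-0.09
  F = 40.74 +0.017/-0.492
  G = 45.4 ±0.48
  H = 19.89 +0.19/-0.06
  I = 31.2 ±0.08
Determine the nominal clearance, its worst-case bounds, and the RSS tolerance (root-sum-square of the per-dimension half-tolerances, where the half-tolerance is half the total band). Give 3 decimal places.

Stack each dimension's contribution:
  -A: nom -1.000 → Σnom=-1.000; wc +0.060/-0.420 → slack +0.060/-0.420; half-tol=0.240, Σhalf²=0.057600
  +B: nom +3.900 → Σnom=2.900; wc +0.470/-0.470 → slack +0.530/-0.890; half-tol=0.470, Σhalf²=0.278500
  +C: nom +41.750 → Σnom=44.650; wc +0.050/-0.050 → slack +0.580/-0.940; half-tol=0.050, Σhalf²=0.281000
  -D: nom -40.200 → Σnom=4.450; wc +0.200/-0.120 → slack +0.780/-1.060; half-tol=0.160, Σhalf²=0.306600
  -E: nom -13.790 → Σnom=-9.340; wc +0.090/-0.450 → slack +0.870/-1.510; half-tol=0.270, Σhalf²=0.379500
  +F: nom +40.740 → Σnom=31.400; wc +0.017/-0.492 → slack +0.887/-2.002; half-tol=0.255, Σhalf²=0.444270
  +G: nom +45.400 → Σnom=76.800; wc +0.480/-0.480 → slack +1.367/-2.482; half-tol=0.480, Σhalf²=0.674670
  -H: nom -19.890 → Σnom=56.910; wc +0.060/-0.190 → slack +1.427/-2.672; half-tol=0.125, Σhalf²=0.690295
  +I: nom +31.200 → Σnom=88.110; wc +0.080/-0.080 → slack +1.507/-2.752; half-tol=0.080, Σhalf²=0.696695
Nominal = 88.110. Worst-case = [88.110 - 2.752, 88.110 + 1.507] = [85.358, 89.617]. RSS = √0.696695 = 0.835.

nominal=88.110 wc=[85.358,89.617] rss=0.835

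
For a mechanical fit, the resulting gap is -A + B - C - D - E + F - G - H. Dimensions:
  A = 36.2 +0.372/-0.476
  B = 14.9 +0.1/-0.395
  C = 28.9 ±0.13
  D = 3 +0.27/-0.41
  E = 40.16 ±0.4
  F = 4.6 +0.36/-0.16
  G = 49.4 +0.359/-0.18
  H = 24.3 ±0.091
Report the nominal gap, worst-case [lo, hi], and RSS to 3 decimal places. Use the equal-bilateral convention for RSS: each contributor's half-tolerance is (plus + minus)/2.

nominal=-162.460 wc=[-164.637,-160.313] rss=0.826

Stack each dimension's contribution:
  -A: nom -36.200 → Σnom=-36.200; wc +0.476/-0.372 → slack +0.476/-0.372; half-tol=0.424, Σhalf²=0.179776
  +B: nom +14.900 → Σnom=-21.300; wc +0.100/-0.395 → slack +0.576/-0.767; half-tol=0.247, Σhalf²=0.241032
  -C: nom -28.900 → Σnom=-50.200; wc +0.130/-0.130 → slack +0.706/-0.897; half-tol=0.130, Σhalf²=0.257932
  -D: nom -3.000 → Σnom=-53.200; wc +0.410/-0.270 → slack +1.116/-1.167; half-tol=0.340, Σhalf²=0.373532
  -E: nom -40.160 → Σnom=-93.360; wc +0.400/-0.400 → slack +1.516/-1.567; half-tol=0.400, Σhalf²=0.533532
  +F: nom +4.600 → Σnom=-88.760; wc +0.360/-0.160 → slack +1.876/-1.727; half-tol=0.260, Σhalf²=0.601132
  -G: nom -49.400 → Σnom=-138.160; wc +0.180/-0.359 → slack +2.056/-2.086; half-tol=0.269, Σhalf²=0.673763
  -H: nom -24.300 → Σnom=-162.460; wc +0.091/-0.091 → slack +2.147/-2.177; half-tol=0.091, Σhalf²=0.682044
Nominal = -162.460. Worst-case = [-162.460 - 2.177, -162.460 + 2.147] = [-164.637, -160.313]. RSS = √0.682044 = 0.826.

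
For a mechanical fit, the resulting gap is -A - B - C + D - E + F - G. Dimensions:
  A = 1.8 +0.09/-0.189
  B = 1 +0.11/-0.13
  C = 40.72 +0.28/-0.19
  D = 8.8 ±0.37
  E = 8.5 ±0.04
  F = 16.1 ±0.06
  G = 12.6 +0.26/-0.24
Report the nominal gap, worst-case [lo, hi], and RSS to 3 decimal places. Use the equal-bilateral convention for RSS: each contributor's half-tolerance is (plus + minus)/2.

nominal=-39.720 wc=[-40.930,-38.501] rss=0.542

Stack each dimension's contribution:
  -A: nom -1.800 → Σnom=-1.800; wc +0.189/-0.090 → slack +0.189/-0.090; half-tol=0.140, Σhalf²=0.019460
  -B: nom -1.000 → Σnom=-2.800; wc +0.130/-0.110 → slack +0.319/-0.200; half-tol=0.120, Σhalf²=0.033860
  -C: nom -40.720 → Σnom=-43.520; wc +0.190/-0.280 → slack +0.509/-0.480; half-tol=0.235, Σhalf²=0.089085
  +D: nom +8.800 → Σnom=-34.720; wc +0.370/-0.370 → slack +0.879/-0.850; half-tol=0.370, Σhalf²=0.225985
  -E: nom -8.500 → Σnom=-43.220; wc +0.040/-0.040 → slack +0.919/-0.890; half-tol=0.040, Σhalf²=0.227585
  +F: nom +16.100 → Σnom=-27.120; wc +0.060/-0.060 → slack +0.979/-0.950; half-tol=0.060, Σhalf²=0.231185
  -G: nom -12.600 → Σnom=-39.720; wc +0.240/-0.260 → slack +1.219/-1.210; half-tol=0.250, Σhalf²=0.293685
Nominal = -39.720. Worst-case = [-39.720 - 1.210, -39.720 + 1.219] = [-40.930, -38.501]. RSS = √0.293685 = 0.542.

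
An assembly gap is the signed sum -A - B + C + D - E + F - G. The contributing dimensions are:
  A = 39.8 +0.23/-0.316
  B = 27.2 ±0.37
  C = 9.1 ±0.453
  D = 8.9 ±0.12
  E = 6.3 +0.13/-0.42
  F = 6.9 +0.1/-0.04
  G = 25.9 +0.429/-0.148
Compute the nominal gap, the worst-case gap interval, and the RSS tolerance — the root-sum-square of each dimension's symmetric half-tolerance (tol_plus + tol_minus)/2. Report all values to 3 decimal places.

Stack each dimension's contribution:
  -A: nom -39.800 → Σnom=-39.800; wc +0.316/-0.230 → slack +0.316/-0.230; half-tol=0.273, Σhalf²=0.074529
  -B: nom -27.200 → Σnom=-67.000; wc +0.370/-0.370 → slack +0.686/-0.600; half-tol=0.370, Σhalf²=0.211429
  +C: nom +9.100 → Σnom=-57.900; wc +0.453/-0.453 → slack +1.139/-1.053; half-tol=0.453, Σhalf²=0.416638
  +D: nom +8.900 → Σnom=-49.000; wc +0.120/-0.120 → slack +1.259/-1.173; half-tol=0.120, Σhalf²=0.431038
  -E: nom -6.300 → Σnom=-55.300; wc +0.420/-0.130 → slack +1.679/-1.303; half-tol=0.275, Σhalf²=0.506663
  +F: nom +6.900 → Σnom=-48.400; wc +0.100/-0.040 → slack +1.779/-1.343; half-tol=0.070, Σhalf²=0.511563
  -G: nom -25.900 → Σnom=-74.300; wc +0.148/-0.429 → slack +1.927/-1.772; half-tol=0.288, Σhalf²=0.594795
Nominal = -74.300. Worst-case = [-74.300 - 1.772, -74.300 + 1.927] = [-76.072, -72.373]. RSS = √0.594795 = 0.771.

nominal=-74.300 wc=[-76.072,-72.373] rss=0.771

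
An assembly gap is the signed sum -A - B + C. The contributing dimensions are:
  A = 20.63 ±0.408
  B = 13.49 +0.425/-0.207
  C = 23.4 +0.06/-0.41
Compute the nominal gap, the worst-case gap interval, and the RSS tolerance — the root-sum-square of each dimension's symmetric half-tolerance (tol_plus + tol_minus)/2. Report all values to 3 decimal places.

nominal=-10.720 wc=[-11.963,-10.045] rss=0.567

Stack each dimension's contribution:
  -A: nom -20.630 → Σnom=-20.630; wc +0.408/-0.408 → slack +0.408/-0.408; half-tol=0.408, Σhalf²=0.166464
  -B: nom -13.490 → Σnom=-34.120; wc +0.207/-0.425 → slack +0.615/-0.833; half-tol=0.316, Σhalf²=0.266320
  +C: nom +23.400 → Σnom=-10.720; wc +0.060/-0.410 → slack +0.675/-1.243; half-tol=0.235, Σhalf²=0.321545
Nominal = -10.720. Worst-case = [-10.720 - 1.243, -10.720 + 0.675] = [-11.963, -10.045]. RSS = √0.321545 = 0.567.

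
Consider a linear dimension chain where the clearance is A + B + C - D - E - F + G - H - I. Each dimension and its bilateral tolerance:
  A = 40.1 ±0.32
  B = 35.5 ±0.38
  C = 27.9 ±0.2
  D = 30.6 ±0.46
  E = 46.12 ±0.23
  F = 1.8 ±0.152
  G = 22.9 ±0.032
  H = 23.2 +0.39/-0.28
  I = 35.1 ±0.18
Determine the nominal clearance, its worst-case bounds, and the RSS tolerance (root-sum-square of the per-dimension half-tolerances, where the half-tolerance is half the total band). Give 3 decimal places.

nominal=-10.420 wc=[-12.764,-8.186] rss=0.849

Stack each dimension's contribution:
  +A: nom +40.100 → Σnom=40.100; wc +0.320/-0.320 → slack +0.320/-0.320; half-tol=0.320, Σhalf²=0.102400
  +B: nom +35.500 → Σnom=75.600; wc +0.380/-0.380 → slack +0.700/-0.700; half-tol=0.380, Σhalf²=0.246800
  +C: nom +27.900 → Σnom=103.500; wc +0.200/-0.200 → slack +0.900/-0.900; half-tol=0.200, Σhalf²=0.286800
  -D: nom -30.600 → Σnom=72.900; wc +0.460/-0.460 → slack +1.360/-1.360; half-tol=0.460, Σhalf²=0.498400
  -E: nom -46.120 → Σnom=26.780; wc +0.230/-0.230 → slack +1.590/-1.590; half-tol=0.230, Σhalf²=0.551300
  -F: nom -1.800 → Σnom=24.980; wc +0.152/-0.152 → slack +1.742/-1.742; half-tol=0.152, Σhalf²=0.574404
  +G: nom +22.900 → Σnom=47.880; wc +0.032/-0.032 → slack +1.774/-1.774; half-tol=0.032, Σhalf²=0.575428
  -H: nom -23.200 → Σnom=24.680; wc +0.280/-0.390 → slack +2.054/-2.164; half-tol=0.335, Σhalf²=0.687653
  -I: nom -35.100 → Σnom=-10.420; wc +0.180/-0.180 → slack +2.234/-2.344; half-tol=0.180, Σhalf²=0.720053
Nominal = -10.420. Worst-case = [-10.420 - 2.344, -10.420 + 2.234] = [-12.764, -8.186]. RSS = √0.720053 = 0.849.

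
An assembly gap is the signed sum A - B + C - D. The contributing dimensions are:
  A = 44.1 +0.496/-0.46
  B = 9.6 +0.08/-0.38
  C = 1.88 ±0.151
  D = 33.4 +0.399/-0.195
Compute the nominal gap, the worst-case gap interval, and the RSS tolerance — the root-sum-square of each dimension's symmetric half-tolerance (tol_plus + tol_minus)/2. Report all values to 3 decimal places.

Stack each dimension's contribution:
  +A: nom +44.100 → Σnom=44.100; wc +0.496/-0.460 → slack +0.496/-0.460; half-tol=0.478, Σhalf²=0.228484
  -B: nom -9.600 → Σnom=34.500; wc +0.380/-0.080 → slack +0.876/-0.540; half-tol=0.230, Σhalf²=0.281384
  +C: nom +1.880 → Σnom=36.380; wc +0.151/-0.151 → slack +1.027/-0.691; half-tol=0.151, Σhalf²=0.304185
  -D: nom -33.400 → Σnom=2.980; wc +0.195/-0.399 → slack +1.222/-1.090; half-tol=0.297, Σhalf²=0.392394
Nominal = 2.980. Worst-case = [2.980 - 1.090, 2.980 + 1.222] = [1.890, 4.202]. RSS = √0.392394 = 0.626.

nominal=2.980 wc=[1.890,4.202] rss=0.626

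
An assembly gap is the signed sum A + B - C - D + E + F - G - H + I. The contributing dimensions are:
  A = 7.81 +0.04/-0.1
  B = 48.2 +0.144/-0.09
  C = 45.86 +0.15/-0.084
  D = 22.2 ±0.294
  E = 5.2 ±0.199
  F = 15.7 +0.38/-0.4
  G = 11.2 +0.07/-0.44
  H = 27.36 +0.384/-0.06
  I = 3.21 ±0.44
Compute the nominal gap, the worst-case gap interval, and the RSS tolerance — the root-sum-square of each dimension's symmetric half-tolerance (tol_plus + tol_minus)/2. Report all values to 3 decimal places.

nominal=-26.500 wc=[-28.627,-24.419] rss=0.786

Stack each dimension's contribution:
  +A: nom +7.810 → Σnom=7.810; wc +0.040/-0.100 → slack +0.040/-0.100; half-tol=0.070, Σhalf²=0.004900
  +B: nom +48.200 → Σnom=56.010; wc +0.144/-0.090 → slack +0.184/-0.190; half-tol=0.117, Σhalf²=0.018589
  -C: nom -45.860 → Σnom=10.150; wc +0.084/-0.150 → slack +0.268/-0.340; half-tol=0.117, Σhalf²=0.032278
  -D: nom -22.200 → Σnom=-12.050; wc +0.294/-0.294 → slack +0.562/-0.634; half-tol=0.294, Σhalf²=0.118714
  +E: nom +5.200 → Σnom=-6.850; wc +0.199/-0.199 → slack +0.761/-0.833; half-tol=0.199, Σhalf²=0.158315
  +F: nom +15.700 → Σnom=8.850; wc +0.380/-0.400 → slack +1.141/-1.233; half-tol=0.390, Σhalf²=0.310415
  -G: nom -11.200 → Σnom=-2.350; wc +0.440/-0.070 → slack +1.581/-1.303; half-tol=0.255, Σhalf²=0.375440
  -H: nom -27.360 → Σnom=-29.710; wc +0.060/-0.384 → slack +1.641/-1.687; half-tol=0.222, Σhalf²=0.424724
  +I: nom +3.210 → Σnom=-26.500; wc +0.440/-0.440 → slack +2.081/-2.127; half-tol=0.440, Σhalf²=0.618324
Nominal = -26.500. Worst-case = [-26.500 - 2.127, -26.500 + 2.081] = [-28.627, -24.419]. RSS = √0.618324 = 0.786.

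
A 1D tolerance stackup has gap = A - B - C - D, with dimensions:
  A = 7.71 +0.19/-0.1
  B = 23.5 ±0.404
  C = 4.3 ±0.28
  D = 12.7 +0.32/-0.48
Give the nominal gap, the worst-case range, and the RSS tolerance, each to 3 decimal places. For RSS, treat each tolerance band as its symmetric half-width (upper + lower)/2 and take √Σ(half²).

nominal=-32.790 wc=[-33.894,-31.436] rss=0.650

Stack each dimension's contribution:
  +A: nom +7.710 → Σnom=7.710; wc +0.190/-0.100 → slack +0.190/-0.100; half-tol=0.145, Σhalf²=0.021025
  -B: nom -23.500 → Σnom=-15.790; wc +0.404/-0.404 → slack +0.594/-0.504; half-tol=0.404, Σhalf²=0.184241
  -C: nom -4.300 → Σnom=-20.090; wc +0.280/-0.280 → slack +0.874/-0.784; half-tol=0.280, Σhalf²=0.262641
  -D: nom -12.700 → Σnom=-32.790; wc +0.480/-0.320 → slack +1.354/-1.104; half-tol=0.400, Σhalf²=0.422641
Nominal = -32.790. Worst-case = [-32.790 - 1.104, -32.790 + 1.354] = [-33.894, -31.436]. RSS = √0.422641 = 0.650.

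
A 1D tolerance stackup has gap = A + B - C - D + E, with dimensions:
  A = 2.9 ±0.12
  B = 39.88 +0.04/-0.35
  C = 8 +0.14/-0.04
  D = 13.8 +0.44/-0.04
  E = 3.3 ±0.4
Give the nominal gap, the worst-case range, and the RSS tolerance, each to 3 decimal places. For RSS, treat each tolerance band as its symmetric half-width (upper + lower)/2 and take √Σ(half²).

nominal=24.280 wc=[22.830,24.920] rss=0.527

Stack each dimension's contribution:
  +A: nom +2.900 → Σnom=2.900; wc +0.120/-0.120 → slack +0.120/-0.120; half-tol=0.120, Σhalf²=0.014400
  +B: nom +39.880 → Σnom=42.780; wc +0.040/-0.350 → slack +0.160/-0.470; half-tol=0.195, Σhalf²=0.052425
  -C: nom -8.000 → Σnom=34.780; wc +0.040/-0.140 → slack +0.200/-0.610; half-tol=0.090, Σhalf²=0.060525
  -D: nom -13.800 → Σnom=20.980; wc +0.040/-0.440 → slack +0.240/-1.050; half-tol=0.240, Σhalf²=0.118125
  +E: nom +3.300 → Σnom=24.280; wc +0.400/-0.400 → slack +0.640/-1.450; half-tol=0.400, Σhalf²=0.278125
Nominal = 24.280. Worst-case = [24.280 - 1.450, 24.280 + 0.640] = [22.830, 24.920]. RSS = √0.278125 = 0.527.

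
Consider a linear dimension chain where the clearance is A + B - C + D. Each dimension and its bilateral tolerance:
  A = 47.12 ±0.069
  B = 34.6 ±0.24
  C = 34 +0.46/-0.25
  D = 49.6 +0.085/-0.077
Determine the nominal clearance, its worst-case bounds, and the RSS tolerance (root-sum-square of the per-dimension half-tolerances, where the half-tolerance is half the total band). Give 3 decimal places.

Stack each dimension's contribution:
  +A: nom +47.120 → Σnom=47.120; wc +0.069/-0.069 → slack +0.069/-0.069; half-tol=0.069, Σhalf²=0.004761
  +B: nom +34.600 → Σnom=81.720; wc +0.240/-0.240 → slack +0.309/-0.309; half-tol=0.240, Σhalf²=0.062361
  -C: nom -34.000 → Σnom=47.720; wc +0.250/-0.460 → slack +0.559/-0.769; half-tol=0.355, Σhalf²=0.188386
  +D: nom +49.600 → Σnom=97.320; wc +0.085/-0.077 → slack +0.644/-0.846; half-tol=0.081, Σhalf²=0.194947
Nominal = 97.320. Worst-case = [97.320 - 0.846, 97.320 + 0.644] = [96.474, 97.964]. RSS = √0.194947 = 0.442.

nominal=97.320 wc=[96.474,97.964] rss=0.442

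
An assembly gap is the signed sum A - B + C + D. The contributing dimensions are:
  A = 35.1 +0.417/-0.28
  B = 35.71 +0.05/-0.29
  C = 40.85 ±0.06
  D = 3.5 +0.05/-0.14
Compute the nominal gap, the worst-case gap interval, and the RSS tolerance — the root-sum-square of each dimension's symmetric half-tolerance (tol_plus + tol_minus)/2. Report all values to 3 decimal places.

nominal=43.740 wc=[43.210,44.557] rss=0.404

Stack each dimension's contribution:
  +A: nom +35.100 → Σnom=35.100; wc +0.417/-0.280 → slack +0.417/-0.280; half-tol=0.349, Σhalf²=0.121452
  -B: nom -35.710 → Σnom=-0.610; wc +0.290/-0.050 → slack +0.707/-0.330; half-tol=0.170, Σhalf²=0.150352
  +C: nom +40.850 → Σnom=40.240; wc +0.060/-0.060 → slack +0.767/-0.390; half-tol=0.060, Σhalf²=0.153952
  +D: nom +3.500 → Σnom=43.740; wc +0.050/-0.140 → slack +0.817/-0.530; half-tol=0.095, Σhalf²=0.162977
Nominal = 43.740. Worst-case = [43.740 - 0.530, 43.740 + 0.817] = [43.210, 44.557]. RSS = √0.162977 = 0.404.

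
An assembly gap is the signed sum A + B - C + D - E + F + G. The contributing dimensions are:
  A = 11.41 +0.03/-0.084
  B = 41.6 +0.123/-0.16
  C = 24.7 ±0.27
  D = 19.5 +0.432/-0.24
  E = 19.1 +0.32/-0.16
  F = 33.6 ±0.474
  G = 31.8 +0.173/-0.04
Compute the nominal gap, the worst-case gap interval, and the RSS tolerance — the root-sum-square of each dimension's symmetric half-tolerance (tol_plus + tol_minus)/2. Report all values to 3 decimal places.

nominal=94.110 wc=[92.522,95.772] rss=0.709

Stack each dimension's contribution:
  +A: nom +11.410 → Σnom=11.410; wc +0.030/-0.084 → slack +0.030/-0.084; half-tol=0.057, Σhalf²=0.003249
  +B: nom +41.600 → Σnom=53.010; wc +0.123/-0.160 → slack +0.153/-0.244; half-tol=0.142, Σhalf²=0.023271
  -C: nom -24.700 → Σnom=28.310; wc +0.270/-0.270 → slack +0.423/-0.514; half-tol=0.270, Σhalf²=0.096171
  +D: nom +19.500 → Σnom=47.810; wc +0.432/-0.240 → slack +0.855/-0.754; half-tol=0.336, Σhalf²=0.209067
  -E: nom -19.100 → Σnom=28.710; wc +0.160/-0.320 → slack +1.015/-1.074; half-tol=0.240, Σhalf²=0.266667
  +F: nom +33.600 → Σnom=62.310; wc +0.474/-0.474 → slack +1.489/-1.548; half-tol=0.474, Σhalf²=0.491343
  +G: nom +31.800 → Σnom=94.110; wc +0.173/-0.040 → slack +1.662/-1.588; half-tol=0.106, Σhalf²=0.502686
Nominal = 94.110. Worst-case = [94.110 - 1.588, 94.110 + 1.662] = [92.522, 95.772]. RSS = √0.502686 = 0.709.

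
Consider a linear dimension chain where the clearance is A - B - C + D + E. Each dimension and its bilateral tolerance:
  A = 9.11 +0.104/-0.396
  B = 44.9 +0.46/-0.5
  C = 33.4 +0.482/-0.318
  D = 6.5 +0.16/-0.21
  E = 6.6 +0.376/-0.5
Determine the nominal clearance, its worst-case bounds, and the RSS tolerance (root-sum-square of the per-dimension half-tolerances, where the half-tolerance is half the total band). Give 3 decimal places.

nominal=-56.090 wc=[-58.138,-54.632] rss=0.824

Stack each dimension's contribution:
  +A: nom +9.110 → Σnom=9.110; wc +0.104/-0.396 → slack +0.104/-0.396; half-tol=0.250, Σhalf²=0.062500
  -B: nom -44.900 → Σnom=-35.790; wc +0.500/-0.460 → slack +0.604/-0.856; half-tol=0.480, Σhalf²=0.292900
  -C: nom -33.400 → Σnom=-69.190; wc +0.318/-0.482 → slack +0.922/-1.338; half-tol=0.400, Σhalf²=0.452900
  +D: nom +6.500 → Σnom=-62.690; wc +0.160/-0.210 → slack +1.082/-1.548; half-tol=0.185, Σhalf²=0.487125
  +E: nom +6.600 → Σnom=-56.090; wc +0.376/-0.500 → slack +1.458/-2.048; half-tol=0.438, Σhalf²=0.678969
Nominal = -56.090. Worst-case = [-56.090 - 2.048, -56.090 + 1.458] = [-58.138, -54.632]. RSS = √0.678969 = 0.824.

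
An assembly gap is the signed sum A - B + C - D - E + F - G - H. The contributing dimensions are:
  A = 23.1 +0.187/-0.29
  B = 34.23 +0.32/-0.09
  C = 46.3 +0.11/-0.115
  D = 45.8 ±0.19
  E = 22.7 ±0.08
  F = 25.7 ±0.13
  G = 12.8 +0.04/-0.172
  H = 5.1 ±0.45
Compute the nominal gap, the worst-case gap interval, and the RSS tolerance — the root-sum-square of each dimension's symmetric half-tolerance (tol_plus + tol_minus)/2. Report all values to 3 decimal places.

nominal=-25.530 wc=[-27.145,-24.121] rss=0.620

Stack each dimension's contribution:
  +A: nom +23.100 → Σnom=23.100; wc +0.187/-0.290 → slack +0.187/-0.290; half-tol=0.238, Σhalf²=0.056882
  -B: nom -34.230 → Σnom=-11.130; wc +0.090/-0.320 → slack +0.277/-0.610; half-tol=0.205, Σhalf²=0.098907
  +C: nom +46.300 → Σnom=35.170; wc +0.110/-0.115 → slack +0.387/-0.725; half-tol=0.113, Σhalf²=0.111564
  -D: nom -45.800 → Σnom=-10.630; wc +0.190/-0.190 → slack +0.577/-0.915; half-tol=0.190, Σhalf²=0.147664
  -E: nom -22.700 → Σnom=-33.330; wc +0.080/-0.080 → slack +0.657/-0.995; half-tol=0.080, Σhalf²=0.154063
  +F: nom +25.700 → Σnom=-7.630; wc +0.130/-0.130 → slack +0.787/-1.125; half-tol=0.130, Σhalf²=0.170963
  -G: nom -12.800 → Σnom=-20.430; wc +0.172/-0.040 → slack +0.959/-1.165; half-tol=0.106, Σhalf²=0.182199
  -H: nom -5.100 → Σnom=-25.530; wc +0.450/-0.450 → slack +1.409/-1.615; half-tol=0.450, Σhalf²=0.384699
Nominal = -25.530. Worst-case = [-25.530 - 1.615, -25.530 + 1.409] = [-27.145, -24.121]. RSS = √0.384699 = 0.620.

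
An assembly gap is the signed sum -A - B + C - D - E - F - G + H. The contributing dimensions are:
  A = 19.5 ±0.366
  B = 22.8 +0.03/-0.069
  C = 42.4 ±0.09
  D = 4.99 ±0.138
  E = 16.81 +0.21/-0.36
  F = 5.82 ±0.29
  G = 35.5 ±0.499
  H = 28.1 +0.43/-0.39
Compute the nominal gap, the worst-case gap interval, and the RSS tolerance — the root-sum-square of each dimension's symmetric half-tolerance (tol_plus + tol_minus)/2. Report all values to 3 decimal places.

nominal=-34.920 wc=[-36.933,-32.678] rss=0.864

Stack each dimension's contribution:
  -A: nom -19.500 → Σnom=-19.500; wc +0.366/-0.366 → slack +0.366/-0.366; half-tol=0.366, Σhalf²=0.133956
  -B: nom -22.800 → Σnom=-42.300; wc +0.069/-0.030 → slack +0.435/-0.396; half-tol=0.050, Σhalf²=0.136406
  +C: nom +42.400 → Σnom=0.100; wc +0.090/-0.090 → slack +0.525/-0.486; half-tol=0.090, Σhalf²=0.144506
  -D: nom -4.990 → Σnom=-4.890; wc +0.138/-0.138 → slack +0.663/-0.624; half-tol=0.138, Σhalf²=0.163550
  -E: nom -16.810 → Σnom=-21.700; wc +0.360/-0.210 → slack +1.023/-0.834; half-tol=0.285, Σhalf²=0.244775
  -F: nom -5.820 → Σnom=-27.520; wc +0.290/-0.290 → slack +1.313/-1.124; half-tol=0.290, Σhalf²=0.328875
  -G: nom -35.500 → Σnom=-63.020; wc +0.499/-0.499 → slack +1.812/-1.623; half-tol=0.499, Σhalf²=0.577876
  +H: nom +28.100 → Σnom=-34.920; wc +0.430/-0.390 → slack +2.242/-2.013; half-tol=0.410, Σhalf²=0.745976
Nominal = -34.920. Worst-case = [-34.920 - 2.013, -34.920 + 2.242] = [-36.933, -32.678]. RSS = √0.745976 = 0.864.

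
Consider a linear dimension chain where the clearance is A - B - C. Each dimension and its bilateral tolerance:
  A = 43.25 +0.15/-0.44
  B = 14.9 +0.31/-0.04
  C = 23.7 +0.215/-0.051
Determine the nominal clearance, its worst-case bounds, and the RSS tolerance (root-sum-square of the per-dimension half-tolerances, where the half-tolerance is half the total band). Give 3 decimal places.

Stack each dimension's contribution:
  +A: nom +43.250 → Σnom=43.250; wc +0.150/-0.440 → slack +0.150/-0.440; half-tol=0.295, Σhalf²=0.087025
  -B: nom -14.900 → Σnom=28.350; wc +0.040/-0.310 → slack +0.190/-0.750; half-tol=0.175, Σhalf²=0.117650
  -C: nom -23.700 → Σnom=4.650; wc +0.051/-0.215 → slack +0.241/-0.965; half-tol=0.133, Σhalf²=0.135339
Nominal = 4.650. Worst-case = [4.650 - 0.965, 4.650 + 0.241] = [3.685, 4.891]. RSS = √0.135339 = 0.368.

nominal=4.650 wc=[3.685,4.891] rss=0.368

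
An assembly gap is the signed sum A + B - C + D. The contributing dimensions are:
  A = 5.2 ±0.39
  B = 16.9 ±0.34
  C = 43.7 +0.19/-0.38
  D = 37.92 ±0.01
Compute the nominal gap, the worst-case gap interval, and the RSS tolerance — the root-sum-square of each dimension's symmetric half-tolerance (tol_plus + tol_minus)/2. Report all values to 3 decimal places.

Stack each dimension's contribution:
  +A: nom +5.200 → Σnom=5.200; wc +0.390/-0.390 → slack +0.390/-0.390; half-tol=0.390, Σhalf²=0.152100
  +B: nom +16.900 → Σnom=22.100; wc +0.340/-0.340 → slack +0.730/-0.730; half-tol=0.340, Σhalf²=0.267700
  -C: nom -43.700 → Σnom=-21.600; wc +0.380/-0.190 → slack +1.110/-0.920; half-tol=0.285, Σhalf²=0.348925
  +D: nom +37.920 → Σnom=16.320; wc +0.010/-0.010 → slack +1.120/-0.930; half-tol=0.010, Σhalf²=0.349025
Nominal = 16.320. Worst-case = [16.320 - 0.930, 16.320 + 1.120] = [15.390, 17.440]. RSS = √0.349025 = 0.591.

nominal=16.320 wc=[15.390,17.440] rss=0.591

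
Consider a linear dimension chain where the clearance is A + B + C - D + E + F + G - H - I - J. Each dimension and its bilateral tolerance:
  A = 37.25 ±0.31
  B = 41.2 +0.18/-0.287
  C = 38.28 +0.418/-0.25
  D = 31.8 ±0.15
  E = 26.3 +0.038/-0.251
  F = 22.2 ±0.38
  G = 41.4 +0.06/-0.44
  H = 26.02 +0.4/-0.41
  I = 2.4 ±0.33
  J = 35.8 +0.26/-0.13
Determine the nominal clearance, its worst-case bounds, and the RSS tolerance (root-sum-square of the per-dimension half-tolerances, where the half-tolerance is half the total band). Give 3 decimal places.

nominal=110.610 wc=[107.552,113.016] rss=0.907

Stack each dimension's contribution:
  +A: nom +37.250 → Σnom=37.250; wc +0.310/-0.310 → slack +0.310/-0.310; half-tol=0.310, Σhalf²=0.096100
  +B: nom +41.200 → Σnom=78.450; wc +0.180/-0.287 → slack +0.490/-0.597; half-tol=0.233, Σhalf²=0.150622
  +C: nom +38.280 → Σnom=116.730; wc +0.418/-0.250 → slack +0.908/-0.847; half-tol=0.334, Σhalf²=0.262178
  -D: nom -31.800 → Σnom=84.930; wc +0.150/-0.150 → slack +1.058/-0.997; half-tol=0.150, Σhalf²=0.284678
  +E: nom +26.300 → Σnom=111.230; wc +0.038/-0.251 → slack +1.096/-1.248; half-tol=0.144, Σhalf²=0.305559
  +F: nom +22.200 → Σnom=133.430; wc +0.380/-0.380 → slack +1.476/-1.628; half-tol=0.380, Σhalf²=0.449959
  +G: nom +41.400 → Σnom=174.830; wc +0.060/-0.440 → slack +1.536/-2.068; half-tol=0.250, Σhalf²=0.512459
  -H: nom -26.020 → Σnom=148.810; wc +0.410/-0.400 → slack +1.946/-2.468; half-tol=0.405, Σhalf²=0.676484
  -I: nom -2.400 → Σnom=146.410; wc +0.330/-0.330 → slack +2.276/-2.798; half-tol=0.330, Σhalf²=0.785384
  -J: nom -35.800 → Σnom=110.610; wc +0.130/-0.260 → slack +2.406/-3.058; half-tol=0.195, Σhalf²=0.823408
Nominal = 110.610. Worst-case = [110.610 - 3.058, 110.610 + 2.406] = [107.552, 113.016]. RSS = √0.823408 = 0.907.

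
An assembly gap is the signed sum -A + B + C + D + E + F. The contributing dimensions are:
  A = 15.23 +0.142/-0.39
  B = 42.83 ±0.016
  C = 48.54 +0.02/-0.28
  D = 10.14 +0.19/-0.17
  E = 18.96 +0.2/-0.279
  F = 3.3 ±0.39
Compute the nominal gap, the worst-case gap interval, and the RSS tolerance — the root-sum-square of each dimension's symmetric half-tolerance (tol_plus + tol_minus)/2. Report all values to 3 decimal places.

nominal=108.540 wc=[107.263,109.746] rss=0.579

Stack each dimension's contribution:
  -A: nom -15.230 → Σnom=-15.230; wc +0.390/-0.142 → slack +0.390/-0.142; half-tol=0.266, Σhalf²=0.070756
  +B: nom +42.830 → Σnom=27.600; wc +0.016/-0.016 → slack +0.406/-0.158; half-tol=0.016, Σhalf²=0.071012
  +C: nom +48.540 → Σnom=76.140; wc +0.020/-0.280 → slack +0.426/-0.438; half-tol=0.150, Σhalf²=0.093512
  +D: nom +10.140 → Σnom=86.280; wc +0.190/-0.170 → slack +0.616/-0.608; half-tol=0.180, Σhalf²=0.125912
  +E: nom +18.960 → Σnom=105.240; wc +0.200/-0.279 → slack +0.816/-0.887; half-tol=0.240, Σhalf²=0.183272
  +F: nom +3.300 → Σnom=108.540; wc +0.390/-0.390 → slack +1.206/-1.277; half-tol=0.390, Σhalf²=0.335372
Nominal = 108.540. Worst-case = [108.540 - 1.277, 108.540 + 1.206] = [107.263, 109.746]. RSS = √0.335372 = 0.579.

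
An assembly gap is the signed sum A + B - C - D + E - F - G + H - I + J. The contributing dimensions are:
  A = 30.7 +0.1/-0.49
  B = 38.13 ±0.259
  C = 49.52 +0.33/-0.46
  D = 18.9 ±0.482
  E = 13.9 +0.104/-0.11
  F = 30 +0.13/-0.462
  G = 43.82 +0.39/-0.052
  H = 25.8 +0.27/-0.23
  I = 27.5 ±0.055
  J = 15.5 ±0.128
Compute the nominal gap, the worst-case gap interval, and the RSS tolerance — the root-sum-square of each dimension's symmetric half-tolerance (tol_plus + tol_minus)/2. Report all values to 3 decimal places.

nominal=-45.710 wc=[-48.314,-43.338] rss=0.879

Stack each dimension's contribution:
  +A: nom +30.700 → Σnom=30.700; wc +0.100/-0.490 → slack +0.100/-0.490; half-tol=0.295, Σhalf²=0.087025
  +B: nom +38.130 → Σnom=68.830; wc +0.259/-0.259 → slack +0.359/-0.749; half-tol=0.259, Σhalf²=0.154106
  -C: nom -49.520 → Σnom=19.310; wc +0.460/-0.330 → slack +0.819/-1.079; half-tol=0.395, Σhalf²=0.310131
  -D: nom -18.900 → Σnom=0.410; wc +0.482/-0.482 → slack +1.301/-1.561; half-tol=0.482, Σhalf²=0.542455
  +E: nom +13.900 → Σnom=14.310; wc +0.104/-0.110 → slack +1.405/-1.671; half-tol=0.107, Σhalf²=0.553904
  -F: nom -30.000 → Σnom=-15.690; wc +0.462/-0.130 → slack +1.867/-1.801; half-tol=0.296, Σhalf²=0.641520
  -G: nom -43.820 → Σnom=-59.510; wc +0.052/-0.390 → slack +1.919/-2.191; half-tol=0.221, Σhalf²=0.690361
  +H: nom +25.800 → Σnom=-33.710; wc +0.270/-0.230 → slack +2.189/-2.421; half-tol=0.250, Σhalf²=0.752861
  -I: nom -27.500 → Σnom=-61.210; wc +0.055/-0.055 → slack +2.244/-2.476; half-tol=0.055, Σhalf²=0.755886
  +J: nom +15.500 → Σnom=-45.710; wc +0.128/-0.128 → slack +2.372/-2.604; half-tol=0.128, Σhalf²=0.772270
Nominal = -45.710. Worst-case = [-45.710 - 2.604, -45.710 + 2.372] = [-48.314, -43.338]. RSS = √0.772270 = 0.879.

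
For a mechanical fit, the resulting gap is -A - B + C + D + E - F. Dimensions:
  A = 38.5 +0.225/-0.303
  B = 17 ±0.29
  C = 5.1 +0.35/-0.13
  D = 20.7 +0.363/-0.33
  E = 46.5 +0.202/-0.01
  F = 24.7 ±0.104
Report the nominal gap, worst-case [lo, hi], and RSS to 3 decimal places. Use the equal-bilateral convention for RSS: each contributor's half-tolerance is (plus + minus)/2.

Stack each dimension's contribution:
  -A: nom -38.500 → Σnom=-38.500; wc +0.303/-0.225 → slack +0.303/-0.225; half-tol=0.264, Σhalf²=0.069696
  -B: nom -17.000 → Σnom=-55.500; wc +0.290/-0.290 → slack +0.593/-0.515; half-tol=0.290, Σhalf²=0.153796
  +C: nom +5.100 → Σnom=-50.400; wc +0.350/-0.130 → slack +0.943/-0.645; half-tol=0.240, Σhalf²=0.211396
  +D: nom +20.700 → Σnom=-29.700; wc +0.363/-0.330 → slack +1.306/-0.975; half-tol=0.347, Σhalf²=0.331458
  +E: nom +46.500 → Σnom=16.800; wc +0.202/-0.010 → slack +1.508/-0.985; half-tol=0.106, Σhalf²=0.342694
  -F: nom -24.700 → Σnom=-7.900; wc +0.104/-0.104 → slack +1.612/-1.089; half-tol=0.104, Σhalf²=0.353510
Nominal = -7.900. Worst-case = [-7.900 - 1.089, -7.900 + 1.612] = [-8.989, -6.288]. RSS = √0.353510 = 0.595.

nominal=-7.900 wc=[-8.989,-6.288] rss=0.595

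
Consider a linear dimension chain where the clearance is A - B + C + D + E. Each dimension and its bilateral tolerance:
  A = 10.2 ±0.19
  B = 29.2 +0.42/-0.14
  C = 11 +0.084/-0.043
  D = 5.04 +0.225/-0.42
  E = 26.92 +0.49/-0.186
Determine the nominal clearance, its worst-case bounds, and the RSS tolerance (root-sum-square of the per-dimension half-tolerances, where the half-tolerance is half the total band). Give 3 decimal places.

Stack each dimension's contribution:
  +A: nom +10.200 → Σnom=10.200; wc +0.190/-0.190 → slack +0.190/-0.190; half-tol=0.190, Σhalf²=0.036100
  -B: nom -29.200 → Σnom=-19.000; wc +0.140/-0.420 → slack +0.330/-0.610; half-tol=0.280, Σhalf²=0.114500
  +C: nom +11.000 → Σnom=-8.000; wc +0.084/-0.043 → slack +0.414/-0.653; half-tol=0.064, Σhalf²=0.118532
  +D: nom +5.040 → Σnom=-2.960; wc +0.225/-0.420 → slack +0.639/-1.073; half-tol=0.323, Σhalf²=0.222539
  +E: nom +26.920 → Σnom=23.960; wc +0.490/-0.186 → slack +1.129/-1.259; half-tol=0.338, Σhalf²=0.336782
Nominal = 23.960. Worst-case = [23.960 - 1.259, 23.960 + 1.129] = [22.701, 25.089]. RSS = √0.336782 = 0.580.

nominal=23.960 wc=[22.701,25.089] rss=0.580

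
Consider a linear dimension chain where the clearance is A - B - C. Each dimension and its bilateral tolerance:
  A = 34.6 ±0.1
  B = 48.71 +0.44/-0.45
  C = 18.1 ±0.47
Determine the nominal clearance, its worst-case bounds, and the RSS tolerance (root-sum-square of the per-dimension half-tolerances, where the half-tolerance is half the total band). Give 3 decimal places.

nominal=-32.210 wc=[-33.220,-31.190] rss=0.655

Stack each dimension's contribution:
  +A: nom +34.600 → Σnom=34.600; wc +0.100/-0.100 → slack +0.100/-0.100; half-tol=0.100, Σhalf²=0.010000
  -B: nom -48.710 → Σnom=-14.110; wc +0.450/-0.440 → slack +0.550/-0.540; half-tol=0.445, Σhalf²=0.208025
  -C: nom -18.100 → Σnom=-32.210; wc +0.470/-0.470 → slack +1.020/-1.010; half-tol=0.470, Σhalf²=0.428925
Nominal = -32.210. Worst-case = [-32.210 - 1.010, -32.210 + 1.020] = [-33.220, -31.190]. RSS = √0.428925 = 0.655.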